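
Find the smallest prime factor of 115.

5

115 is odd.
Digit sum 7, not divisible by 3.
Ends in 5: divisible by 5.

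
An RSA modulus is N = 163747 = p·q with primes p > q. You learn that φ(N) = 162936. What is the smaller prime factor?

373

φ(n) = (p−1)(q−1) = n − (p+q) + 1, so p + q = 163747 − 162936 + 1 = 812.
p and q are the roots of t² − 812t + 163747 = 0.
Discriminant: 812² − 4·163747 = 659344 − 654988 = 4356; √4356 = 66.
q = (812 − 66)/2 = 373, p = (812 + 66)/2 = 439.
Check: 373 · 439 = 163747.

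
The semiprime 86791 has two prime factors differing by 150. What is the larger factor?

379

Since p = q + 150, we have 86791 = q(q + 150), so q² + 150q − 86791 = 0.
Discriminant: 150² + 4·86791 = 22500 + 347164 = 369664; √369664 = 608.
q = (−150 + 608)/2 = 229, and p = q + 150 = 379.
Check: 229 · 379 = 86791.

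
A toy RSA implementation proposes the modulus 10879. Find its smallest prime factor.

10879 is odd.
Digit sum 25, not divisible by 3.
Ends in 9: not divisible by 5.
7: 10879 = 7·1554 + 1
11: 10879 = 11·989

11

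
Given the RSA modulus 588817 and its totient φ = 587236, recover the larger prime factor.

983

φ(n) = (p−1)(q−1) = n − (p+q) + 1, so p + q = 588817 − 587236 + 1 = 1582.
p and q are the roots of t² − 1582t + 588817 = 0.
Discriminant: 1582² − 4·588817 = 2502724 − 2355268 = 147456; √147456 = 384.
q = (1582 − 384)/2 = 599, p = (1582 + 384)/2 = 983.
Check: 599 · 983 = 588817.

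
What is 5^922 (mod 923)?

5^1 ≡ 5 (mod 923)
5^2 ≡ 5^2 = 25 ≡ 25 (mod 923)
5^4 ≡ 25^2 = 625 ≡ 625 (mod 923)
5^8 ≡ 625^2 = 390625 ≡ 196 (mod 923)
5^16 ≡ 196^2 = 38416 ≡ 573 (mod 923)
5^32 ≡ 573^2 = 328329 ≡ 664 (mod 923)
5^64 ≡ 664^2 = 440896 ≡ 625 (mod 923)
5^128 ≡ 625^2 = 390625 ≡ 196 (mod 923)
5^256 ≡ 196^2 = 38416 ≡ 573 (mod 923)
5^512 ≡ 573^2 = 328329 ≡ 664 (mod 923)
922 = 512 + 256 + 128 + 16 + 8 + 2 in binary powers of 2.
So 5^922 ≡ 664 · 573 · 196 · 573 · 196 · 25 ≡ 25 (mod 923).
Since 25 ≠ 1, base 5 is a Fermat witness: 923 is composite.

25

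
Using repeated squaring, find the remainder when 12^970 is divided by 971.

12^1 ≡ 12 (mod 971)
12^2 ≡ 12^2 = 144 ≡ 144 (mod 971)
12^4 ≡ 144^2 = 20736 ≡ 345 (mod 971)
12^8 ≡ 345^2 = 119025 ≡ 563 (mod 971)
12^16 ≡ 563^2 = 316969 ≡ 423 (mod 971)
12^32 ≡ 423^2 = 178929 ≡ 265 (mod 971)
12^64 ≡ 265^2 = 70225 ≡ 313 (mod 971)
12^128 ≡ 313^2 = 97969 ≡ 869 (mod 971)
12^256 ≡ 869^2 = 755161 ≡ 694 (mod 971)
12^512 ≡ 694^2 = 481636 ≡ 20 (mod 971)
970 = 512 + 256 + 128 + 64 + 8 + 2 in binary powers of 2.
So 12^970 ≡ 20 · 694 · 869 · 313 · 563 · 144 ≡ 1 (mod 971).
Since the result is 1, base 12 gives no evidence that 971 is composite.

1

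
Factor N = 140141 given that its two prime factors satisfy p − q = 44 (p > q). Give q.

Since p = q + 44, we have 140141 = q(q + 44), so q² + 44q − 140141 = 0.
Discriminant: 44² + 4·140141 = 1936 + 560564 = 562500; √562500 = 750.
q = (−44 + 750)/2 = 353, and p = q + 44 = 397.
Check: 353 · 397 = 140141.

353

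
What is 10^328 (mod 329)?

263

10^1 ≡ 10 (mod 329)
10^2 ≡ 10^2 = 100 ≡ 100 (mod 329)
10^4 ≡ 100^2 = 10000 ≡ 130 (mod 329)
10^8 ≡ 130^2 = 16900 ≡ 121 (mod 329)
10^16 ≡ 121^2 = 14641 ≡ 165 (mod 329)
10^32 ≡ 165^2 = 27225 ≡ 247 (mod 329)
10^64 ≡ 247^2 = 61009 ≡ 144 (mod 329)
10^128 ≡ 144^2 = 20736 ≡ 9 (mod 329)
10^256 ≡ 9^2 = 81 ≡ 81 (mod 329)
328 = 256 + 64 + 8 in binary powers of 2.
So 10^328 ≡ 81 · 144 · 121 ≡ 263 (mod 329).
Since 263 ≠ 1, base 10 is a Fermat witness: 329 is composite.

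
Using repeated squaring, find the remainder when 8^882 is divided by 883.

8^1 ≡ 8 (mod 883)
8^2 ≡ 8^2 = 64 ≡ 64 (mod 883)
8^4 ≡ 64^2 = 4096 ≡ 564 (mod 883)
8^8 ≡ 564^2 = 318096 ≡ 216 (mod 883)
8^16 ≡ 216^2 = 46656 ≡ 740 (mod 883)
8^32 ≡ 740^2 = 547600 ≡ 140 (mod 883)
8^64 ≡ 140^2 = 19600 ≡ 174 (mod 883)
8^128 ≡ 174^2 = 30276 ≡ 254 (mod 883)
8^256 ≡ 254^2 = 64516 ≡ 57 (mod 883)
8^512 ≡ 57^2 = 3249 ≡ 600 (mod 883)
882 = 512 + 256 + 64 + 32 + 16 + 2 in binary powers of 2.
So 8^882 ≡ 600 · 57 · 174 · 140 · 740 · 64 ≡ 1 (mod 883).
Since the result is 1, base 8 gives no evidence that 883 is composite.

1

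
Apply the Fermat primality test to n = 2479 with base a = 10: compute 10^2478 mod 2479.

10^1 ≡ 10 (mod 2479)
10^2 ≡ 10^2 = 100 ≡ 100 (mod 2479)
10^4 ≡ 100^2 = 10000 ≡ 84 (mod 2479)
10^8 ≡ 84^2 = 7056 ≡ 2098 (mod 2479)
10^16 ≡ 2098^2 = 4401604 ≡ 1379 (mod 2479)
10^32 ≡ 1379^2 = 1901641 ≡ 248 (mod 2479)
10^64 ≡ 248^2 = 61504 ≡ 2008 (mod 2479)
10^128 ≡ 2008^2 = 4032064 ≡ 1210 (mod 2479)
10^256 ≡ 1210^2 = 1464100 ≡ 1490 (mod 2479)
10^512 ≡ 1490^2 = 2220100 ≡ 1395 (mod 2479)
10^1024 ≡ 1395^2 = 1946025 ≡ 10 (mod 2479)
10^2048 ≡ 10^2 = 100 ≡ 100 (mod 2479)
2478 = 2048 + 256 + 128 + 32 + 8 + 4 + 2 in binary powers of 2.
So 10^2478 ≡ 100 · 1490 · 1210 · 248 · 2098 · 84 · 100 ≡ 1000 (mod 2479).
Since 1000 ≠ 1, base 10 is a Fermat witness: 2479 is composite.

1000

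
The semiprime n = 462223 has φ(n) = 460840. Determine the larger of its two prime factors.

φ(n) = (p−1)(q−1) = n − (p+q) + 1, so p + q = 462223 − 460840 + 1 = 1384.
p and q are the roots of t² − 1384t + 462223 = 0.
Discriminant: 1384² − 4·462223 = 1915456 − 1848892 = 66564; √66564 = 258.
q = (1384 − 258)/2 = 563, p = (1384 + 258)/2 = 821.
Check: 563 · 821 = 462223.

821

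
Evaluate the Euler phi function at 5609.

Factor: 5609 = 71 · 79.
φ(5609) = (71−1) · (79−1) = 70 · 78 = 5460.

5460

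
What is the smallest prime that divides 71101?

71101 is odd.
Digit sum 10, not divisible by 3.
Ends in 1: not divisible by 5.
7: 71101 = 7·10157 + 2
11: 71101 = 11·6463 + 8
13: 71101 = 13·5469 + 4
17: 71101 = 17·4182 + 7
19: 71101 = 19·3742 + 3
23: 71101 = 23·3091 + 8
29: 71101 = 29·2451 + 22
31: 71101 = 31·2293 + 18
37: 71101 = 37·1921 + 24
41: 71101 = 41·1734 + 7
43: 71101 = 43·1653 + 22
47: 71101 = 47·1512 + 37
53: 71101 = 53·1341 + 28
59: 71101 = 59·1205 + 6
61: 71101 = 61·1165 + 36
67: 71101 = 67·1061 + 14
71: 71101 = 71·1001 + 30
73: 71101 = 73·973 + 72
79: 71101 = 79·900 + 1
83: 71101 = 83·856 + 53
89: 71101 = 89·798 + 79
97: 71101 = 97·733

97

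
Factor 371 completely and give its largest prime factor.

371 = 7 · 53
53 is prime.
So 371 = 7 · 53; the largest prime factor is 53.

53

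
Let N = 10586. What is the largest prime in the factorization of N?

10586 = 2 · 5293
5293 = 67 · 79
79 is prime.
So 10586 = 2 · 67 · 79; the largest prime factor is 79.

79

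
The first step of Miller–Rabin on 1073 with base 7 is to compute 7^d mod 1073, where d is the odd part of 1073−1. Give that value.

1073 − 1 = 1072 = 2^4 · 67, so d = 67.
7^1 ≡ 7 (mod 1073)
7^2 ≡ 7^2 = 49 ≡ 49 (mod 1073)
7^4 ≡ 49^2 = 2401 ≡ 255 (mod 1073)
7^8 ≡ 255^2 = 65025 ≡ 645 (mod 1073)
7^16 ≡ 645^2 = 416025 ≡ 774 (mod 1073)
7^32 ≡ 774^2 = 599076 ≡ 342 (mod 1073)
7^64 ≡ 342^2 = 116964 ≡ 7 (mod 1073)
67 = 64 + 2 + 1 in binary powers of 2.
So 7^67 ≡ 7 · 49 · 7 ≡ 255 (mod 1073).
Squaring chain: 255 → 645 → 774 → 342; never reaches −1, so base 7 is a Miller–Rabin witness that 1073 is composite.

255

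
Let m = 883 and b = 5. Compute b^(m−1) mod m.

5^1 ≡ 5 (mod 883)
5^2 ≡ 5^2 = 25 ≡ 25 (mod 883)
5^4 ≡ 25^2 = 625 ≡ 625 (mod 883)
5^8 ≡ 625^2 = 390625 ≡ 339 (mod 883)
5^16 ≡ 339^2 = 114921 ≡ 131 (mod 883)
5^32 ≡ 131^2 = 17161 ≡ 384 (mod 883)
5^64 ≡ 384^2 = 147456 ≡ 878 (mod 883)
5^128 ≡ 878^2 = 770884 ≡ 25 (mod 883)
5^256 ≡ 25^2 = 625 ≡ 625 (mod 883)
5^512 ≡ 625^2 = 390625 ≡ 339 (mod 883)
882 = 512 + 256 + 64 + 32 + 16 + 2 in binary powers of 2.
So 5^882 ≡ 339 · 625 · 878 · 384 · 131 · 25 ≡ 1 (mod 883).
Since the result is 1, base 5 gives no evidence that 883 is composite.

1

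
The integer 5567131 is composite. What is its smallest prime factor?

5567131 is odd.
Digit sum 28, not divisible by 3.
Ends in 1: not divisible by 5.
7: 5567131 = 7·795304 + 3
11: 5567131 = 11·506102 + 9
13: 5567131 = 13·428240 + 11
17: 5567131 = 17·327478 + 5
19: 5567131 = 19·293006 + 17
23: 5567131 = 23·242049 + 4
29: 5567131 = 29·191970 + 1
31: 5567131 = 31·179584 + 27
37: 5567131 = 37·150463

37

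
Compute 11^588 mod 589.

11^1 ≡ 11 (mod 589)
11^2 ≡ 11^2 = 121 ≡ 121 (mod 589)
11^4 ≡ 121^2 = 14641 ≡ 505 (mod 589)
11^8 ≡ 505^2 = 255025 ≡ 577 (mod 589)
11^16 ≡ 577^2 = 332929 ≡ 144 (mod 589)
11^32 ≡ 144^2 = 20736 ≡ 121 (mod 589)
11^64 ≡ 121^2 = 14641 ≡ 505 (mod 589)
11^128 ≡ 505^2 = 255025 ≡ 577 (mod 589)
11^256 ≡ 577^2 = 332929 ≡ 144 (mod 589)
11^512 ≡ 144^2 = 20736 ≡ 121 (mod 589)
588 = 512 + 64 + 8 + 4 in binary powers of 2.
So 11^588 ≡ 121 · 505 · 577 · 505 ≡ 343 (mod 589).
Since 343 ≠ 1, base 11 is a Fermat witness: 589 is composite.

343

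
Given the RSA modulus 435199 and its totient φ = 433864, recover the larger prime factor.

773

φ(n) = (p−1)(q−1) = n − (p+q) + 1, so p + q = 435199 − 433864 + 1 = 1336.
p and q are the roots of t² − 1336t + 435199 = 0.
Discriminant: 1336² − 4·435199 = 1784896 − 1740796 = 44100; √44100 = 210.
q = (1336 − 210)/2 = 563, p = (1336 + 210)/2 = 773.
Check: 563 · 773 = 435199.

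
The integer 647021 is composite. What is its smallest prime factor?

41

647021 is odd.
Digit sum 20, not divisible by 3.
Ends in 1: not divisible by 5.
7: 647021 = 7·92431 + 4
11: 647021 = 11·58820 + 1
13: 647021 = 13·49770 + 11
17: 647021 = 17·38060 + 1
19: 647021 = 19·34053 + 14
23: 647021 = 23·28131 + 8
29: 647021 = 29·22311 + 2
31: 647021 = 31·20871 + 20
37: 647021 = 37·17487 + 2
41: 647021 = 41·15781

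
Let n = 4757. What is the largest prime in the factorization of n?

71

4757 = 67 · 71
71 is prime.
So 4757 = 67 · 71; the largest prime factor is 71.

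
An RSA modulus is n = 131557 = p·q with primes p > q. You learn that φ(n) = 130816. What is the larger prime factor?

φ(n) = (p−1)(q−1) = n − (p+q) + 1, so p + q = 131557 − 130816 + 1 = 742.
p and q are the roots of t² − 742t + 131557 = 0.
Discriminant: 742² − 4·131557 = 550564 − 526228 = 24336; √24336 = 156.
q = (742 − 156)/2 = 293, p = (742 + 156)/2 = 449.
Check: 293 · 449 = 131557.

449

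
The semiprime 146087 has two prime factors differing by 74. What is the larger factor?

Since p = q + 74, we have 146087 = q(q + 74), so q² + 74q − 146087 = 0.
Discriminant: 74² + 4·146087 = 5476 + 584348 = 589824; √589824 = 768.
q = (−74 + 768)/2 = 347, and p = q + 74 = 421.
Check: 347 · 421 = 146087.

421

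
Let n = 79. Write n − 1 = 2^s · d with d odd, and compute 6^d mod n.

79 − 1 = 78 = 2^1 · 39, so d = 39.
6^1 ≡ 6 (mod 79)
6^2 ≡ 6^2 = 36 ≡ 36 (mod 79)
6^4 ≡ 36^2 = 1296 ≡ 32 (mod 79)
6^8 ≡ 32^2 = 1024 ≡ 76 (mod 79)
6^16 ≡ 76^2 = 5776 ≡ 9 (mod 79)
6^32 ≡ 9^2 = 81 ≡ 2 (mod 79)
39 = 32 + 4 + 2 + 1 in binary powers of 2.
So 6^39 ≡ 2 · 32 · 36 · 6 ≡ 78 (mod 79).
Since 6^d ≡ 78 (mod 79), base 6 does not prove 79 composite.

78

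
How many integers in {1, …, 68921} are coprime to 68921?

Factor: 68921 = 41^3.
φ(68921) = 41^2·(41−1) = 67240.

67240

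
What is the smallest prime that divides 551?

19

551 is odd.
Digit sum 11, not divisible by 3.
Ends in 1: not divisible by 5.
7: 551 = 7·78 + 5
11: 551 = 11·50 + 1
13: 551 = 13·42 + 5
17: 551 = 17·32 + 7
19: 551 = 19·29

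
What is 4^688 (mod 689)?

4^1 ≡ 4 (mod 689)
4^2 ≡ 4^2 = 16 ≡ 16 (mod 689)
4^4 ≡ 16^2 = 256 ≡ 256 (mod 689)
4^8 ≡ 256^2 = 65536 ≡ 81 (mod 689)
4^16 ≡ 81^2 = 6561 ≡ 360 (mod 689)
4^32 ≡ 360^2 = 129600 ≡ 68 (mod 689)
4^64 ≡ 68^2 = 4624 ≡ 490 (mod 689)
4^128 ≡ 490^2 = 240100 ≡ 328 (mod 689)
4^256 ≡ 328^2 = 107584 ≡ 100 (mod 689)
4^512 ≡ 100^2 = 10000 ≡ 354 (mod 689)
688 = 512 + 128 + 32 + 16 in binary powers of 2.
So 4^688 ≡ 354 · 328 · 68 · 360 ≡ 490 (mod 689).
Since 490 ≠ 1, base 4 is a Fermat witness: 689 is composite.

490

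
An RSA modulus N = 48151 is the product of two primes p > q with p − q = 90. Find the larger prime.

Since p = q + 90, we have 48151 = q(q + 90), so q² + 90q − 48151 = 0.
Discriminant: 90² + 4·48151 = 8100 + 192604 = 200704; √200704 = 448.
q = (−90 + 448)/2 = 179, and p = q + 90 = 269.
Check: 179 · 269 = 48151.

269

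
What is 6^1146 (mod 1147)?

776

6^1 ≡ 6 (mod 1147)
6^2 ≡ 6^2 = 36 ≡ 36 (mod 1147)
6^4 ≡ 36^2 = 1296 ≡ 149 (mod 1147)
6^8 ≡ 149^2 = 22201 ≡ 408 (mod 1147)
6^16 ≡ 408^2 = 166464 ≡ 149 (mod 1147)
6^32 ≡ 149^2 = 22201 ≡ 408 (mod 1147)
6^64 ≡ 408^2 = 166464 ≡ 149 (mod 1147)
6^128 ≡ 149^2 = 22201 ≡ 408 (mod 1147)
6^256 ≡ 408^2 = 166464 ≡ 149 (mod 1147)
6^512 ≡ 149^2 = 22201 ≡ 408 (mod 1147)
6^1024 ≡ 408^2 = 166464 ≡ 149 (mod 1147)
1146 = 1024 + 64 + 32 + 16 + 8 + 2 in binary powers of 2.
So 6^1146 ≡ 149 · 149 · 408 · 149 · 408 · 36 ≡ 776 (mod 1147).
Since 776 ≠ 1, base 6 is a Fermat witness: 1147 is composite.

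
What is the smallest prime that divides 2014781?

2014781 is odd.
Digit sum 23, not divisible by 3.
Ends in 1: not divisible by 5.
7: 2014781 = 7·287825 + 6
11: 2014781 = 11·183161 + 10
13: 2014781 = 13·154983 + 2
17: 2014781 = 17·118516 + 9
19: 2014781 = 19·106041 + 2
23: 2014781 = 23·87599 + 4
29: 2014781 = 29·69475 + 6
31: 2014781 = 31·64992 + 29
37: 2014781 = 37·54453 + 20
41: 2014781 = 41·49141

41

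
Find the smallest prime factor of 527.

527 is odd.
Digit sum 14, not divisible by 3.
Ends in 7: not divisible by 5.
7: 527 = 7·75 + 2
11: 527 = 11·47 + 10
13: 527 = 13·40 + 7
17: 527 = 17·31

17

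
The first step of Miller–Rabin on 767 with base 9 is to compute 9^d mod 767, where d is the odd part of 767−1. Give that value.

146

767 − 1 = 766 = 2^1 · 383, so d = 383.
9^1 ≡ 9 (mod 767)
9^2 ≡ 9^2 = 81 ≡ 81 (mod 767)
9^4 ≡ 81^2 = 6561 ≡ 425 (mod 767)
9^8 ≡ 425^2 = 180625 ≡ 380 (mod 767)
9^16 ≡ 380^2 = 144400 ≡ 204 (mod 767)
9^32 ≡ 204^2 = 41616 ≡ 198 (mod 767)
9^64 ≡ 198^2 = 39204 ≡ 87 (mod 767)
9^128 ≡ 87^2 = 7569 ≡ 666 (mod 767)
9^256 ≡ 666^2 = 443556 ≡ 230 (mod 767)
383 = 256 + 64 + 32 + 16 + 8 + 4 + 2 + 1 in binary powers of 2.
So 9^383 ≡ 230 · 87 · 198 · 204 · 380 · 425 · 81 · 9 ≡ 146 (mod 767).
Squaring chain: 146; never reaches −1, so base 9 is a Miller–Rabin witness that 767 is composite.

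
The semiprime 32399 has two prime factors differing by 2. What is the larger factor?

Since p = q + 2, we have 32399 = q(q + 2), so q² + 2q − 32399 = 0.
Discriminant: 2² + 4·32399 = 4 + 129596 = 129600; √129600 = 360.
q = (−2 + 360)/2 = 179, and p = q + 2 = 181.
Check: 179 · 181 = 32399.

181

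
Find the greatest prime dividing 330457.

89

330457 = 47 · 7031
7031 = 79 · 89
89 is prime.
So 330457 = 47 · 79 · 89; the largest prime factor is 89.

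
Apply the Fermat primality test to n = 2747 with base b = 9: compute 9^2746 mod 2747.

40

9^1 ≡ 9 (mod 2747)
9^2 ≡ 9^2 = 81 ≡ 81 (mod 2747)
9^4 ≡ 81^2 = 6561 ≡ 1067 (mod 2747)
9^8 ≡ 1067^2 = 1138489 ≡ 1231 (mod 2747)
9^16 ≡ 1231^2 = 1515361 ≡ 1764 (mod 2747)
9^32 ≡ 1764^2 = 3111696 ≡ 2092 (mod 2747)
9^64 ≡ 2092^2 = 4376464 ≡ 493 (mod 2747)
9^128 ≡ 493^2 = 243049 ≡ 1313 (mod 2747)
9^256 ≡ 1313^2 = 1723969 ≡ 1600 (mod 2747)
9^512 ≡ 1600^2 = 2560000 ≡ 2543 (mod 2747)
9^1024 ≡ 2543^2 = 6466849 ≡ 411 (mod 2747)
9^2048 ≡ 411^2 = 168921 ≡ 1354 (mod 2747)
2746 = 2048 + 512 + 128 + 32 + 16 + 8 + 2 in binary powers of 2.
So 9^2746 ≡ 1354 · 2543 · 1313 · 2092 · 1764 · 1231 · 81 ≡ 40 (mod 2747).
Since 40 ≠ 1, base 9 is a Fermat witness: 2747 is composite.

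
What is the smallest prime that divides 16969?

71

16969 is odd.
Digit sum 31, not divisible by 3.
Ends in 9: not divisible by 5.
7: 16969 = 7·2424 + 1
11: 16969 = 11·1542 + 7
13: 16969 = 13·1305 + 4
17: 16969 = 17·998 + 3
19: 16969 = 19·893 + 2
23: 16969 = 23·737 + 18
29: 16969 = 29·585 + 4
31: 16969 = 31·547 + 12
37: 16969 = 37·458 + 23
41: 16969 = 41·413 + 36
43: 16969 = 43·394 + 27
47: 16969 = 47·361 + 2
53: 16969 = 53·320 + 9
59: 16969 = 59·287 + 36
61: 16969 = 61·278 + 11
67: 16969 = 67·253 + 18
71: 16969 = 71·239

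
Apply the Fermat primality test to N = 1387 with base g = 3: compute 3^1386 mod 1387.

875

3^1 ≡ 3 (mod 1387)
3^2 ≡ 3^2 = 9 ≡ 9 (mod 1387)
3^4 ≡ 9^2 = 81 ≡ 81 (mod 1387)
3^8 ≡ 81^2 = 6561 ≡ 1013 (mod 1387)
3^16 ≡ 1013^2 = 1026169 ≡ 1176 (mod 1387)
3^32 ≡ 1176^2 = 1382976 ≡ 137 (mod 1387)
3^64 ≡ 137^2 = 18769 ≡ 738 (mod 1387)
3^128 ≡ 738^2 = 544644 ≡ 940 (mod 1387)
3^256 ≡ 940^2 = 883600 ≡ 81 (mod 1387)
3^512 ≡ 81^2 = 6561 ≡ 1013 (mod 1387)
3^1024 ≡ 1013^2 = 1026169 ≡ 1176 (mod 1387)
1386 = 1024 + 256 + 64 + 32 + 8 + 2 in binary powers of 2.
So 3^1386 ≡ 1176 · 81 · 738 · 137 · 1013 · 9 ≡ 875 (mod 1387).
Since 875 ≠ 1, base 3 is a Fermat witness: 1387 is composite.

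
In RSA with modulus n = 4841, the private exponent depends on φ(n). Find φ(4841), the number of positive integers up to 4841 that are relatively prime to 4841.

Factor: 4841 = 47 · 103.
φ(4841) = (47−1) · (103−1) = 46 · 102 = 4692.

4692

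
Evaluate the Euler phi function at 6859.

6498

Factor: 6859 = 19^3.
φ(6859) = 19^2·(19−1) = 6498.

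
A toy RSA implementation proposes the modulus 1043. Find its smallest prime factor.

1043 is odd.
Digit sum 8, not divisible by 3.
Ends in 3: not divisible by 5.
7: 1043 = 7·149

7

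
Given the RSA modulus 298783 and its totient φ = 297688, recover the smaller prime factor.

φ(n) = (p−1)(q−1) = n − (p+q) + 1, so p + q = 298783 − 297688 + 1 = 1096.
p and q are the roots of t² − 1096t + 298783 = 0.
Discriminant: 1096² − 4·298783 = 1201216 − 1195132 = 6084; √6084 = 78.
q = (1096 − 78)/2 = 509, p = (1096 + 78)/2 = 587.
Check: 509 · 587 = 298783.

509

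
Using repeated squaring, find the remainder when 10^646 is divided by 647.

1

10^1 ≡ 10 (mod 647)
10^2 ≡ 10^2 = 100 ≡ 100 (mod 647)
10^4 ≡ 100^2 = 10000 ≡ 295 (mod 647)
10^8 ≡ 295^2 = 87025 ≡ 327 (mod 647)
10^16 ≡ 327^2 = 106929 ≡ 174 (mod 647)
10^32 ≡ 174^2 = 30276 ≡ 514 (mod 647)
10^64 ≡ 514^2 = 264196 ≡ 220 (mod 647)
10^128 ≡ 220^2 = 48400 ≡ 522 (mod 647)
10^256 ≡ 522^2 = 272484 ≡ 97 (mod 647)
10^512 ≡ 97^2 = 9409 ≡ 351 (mod 647)
646 = 512 + 128 + 4 + 2 in binary powers of 2.
So 10^646 ≡ 351 · 522 · 295 · 100 ≡ 1 (mod 647).
Since the result is 1, base 10 gives no evidence that 647 is composite.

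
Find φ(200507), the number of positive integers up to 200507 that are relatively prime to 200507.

185760

Factor: 200507 = 19 · 61 · 173.
φ(200507) = (19−1) · (61−1) · (173−1) = 18 · 60 · 172 = 185760.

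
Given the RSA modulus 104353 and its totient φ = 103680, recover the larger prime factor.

433

φ(n) = (p−1)(q−1) = n − (p+q) + 1, so p + q = 104353 − 103680 + 1 = 674.
p and q are the roots of t² − 674t + 104353 = 0.
Discriminant: 674² − 4·104353 = 454276 − 417412 = 36864; √36864 = 192.
q = (674 − 192)/2 = 241, p = (674 + 192)/2 = 433.
Check: 241 · 433 = 104353.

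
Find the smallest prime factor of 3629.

19

3629 is odd.
Digit sum 20, not divisible by 3.
Ends in 9: not divisible by 5.
7: 3629 = 7·518 + 3
11: 3629 = 11·329 + 10
13: 3629 = 13·279 + 2
17: 3629 = 17·213 + 8
19: 3629 = 19·191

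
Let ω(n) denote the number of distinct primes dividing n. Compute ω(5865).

5865 = 3 · 1955
1955 = 5 · 391
391 = 17 · 23
5865 = 3 · 5 · 17 · 23, which has 4 distinct prime factors.

4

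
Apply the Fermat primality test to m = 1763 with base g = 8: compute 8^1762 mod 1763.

1417

8^1 ≡ 8 (mod 1763)
8^2 ≡ 8^2 = 64 ≡ 64 (mod 1763)
8^4 ≡ 64^2 = 4096 ≡ 570 (mod 1763)
8^8 ≡ 570^2 = 324900 ≡ 508 (mod 1763)
8^16 ≡ 508^2 = 258064 ≡ 666 (mod 1763)
8^32 ≡ 666^2 = 443556 ≡ 1043 (mod 1763)
8^64 ≡ 1043^2 = 1087849 ≡ 78 (mod 1763)
8^128 ≡ 78^2 = 6084 ≡ 795 (mod 1763)
8^256 ≡ 795^2 = 632025 ≡ 871 (mod 1763)
8^512 ≡ 871^2 = 758641 ≡ 551 (mod 1763)
8^1024 ≡ 551^2 = 303601 ≡ 365 (mod 1763)
1762 = 1024 + 512 + 128 + 64 + 32 + 2 in binary powers of 2.
So 8^1762 ≡ 365 · 551 · 795 · 78 · 1043 · 64 ≡ 1417 (mod 1763).
Since 1417 ≠ 1, base 8 is a Fermat witness: 1763 is composite.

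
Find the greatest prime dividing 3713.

3713 = 47 · 79
79 is prime.
So 3713 = 47 · 79; the largest prime factor is 79.

79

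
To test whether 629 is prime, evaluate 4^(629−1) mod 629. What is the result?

4^1 ≡ 4 (mod 629)
4^2 ≡ 4^2 = 16 ≡ 16 (mod 629)
4^4 ≡ 16^2 = 256 ≡ 256 (mod 629)
4^8 ≡ 256^2 = 65536 ≡ 120 (mod 629)
4^16 ≡ 120^2 = 14400 ≡ 562 (mod 629)
4^32 ≡ 562^2 = 315844 ≡ 86 (mod 629)
4^64 ≡ 86^2 = 7396 ≡ 477 (mod 629)
4^128 ≡ 477^2 = 227529 ≡ 460 (mod 629)
4^256 ≡ 460^2 = 211600 ≡ 256 (mod 629)
4^512 ≡ 256^2 = 65536 ≡ 120 (mod 629)
628 = 512 + 64 + 32 + 16 + 4 in binary powers of 2.
So 4^628 ≡ 120 · 477 · 86 · 562 · 256 ≡ 562 (mod 629).
Since 562 ≠ 1, base 4 is a Fermat witness: 629 is composite.

562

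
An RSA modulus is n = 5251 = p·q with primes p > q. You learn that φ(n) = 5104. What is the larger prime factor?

89

φ(n) = (p−1)(q−1) = n − (p+q) + 1, so p + q = 5251 − 5104 + 1 = 148.
p and q are the roots of t² − 148t + 5251 = 0.
Discriminant: 148² − 4·5251 = 21904 − 21004 = 900; √900 = 30.
q = (148 − 30)/2 = 59, p = (148 + 30)/2 = 89.
Check: 59 · 89 = 5251.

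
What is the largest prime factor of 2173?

53

2173 = 41 · 53
53 is prime.
So 2173 = 41 · 53; the largest prime factor is 53.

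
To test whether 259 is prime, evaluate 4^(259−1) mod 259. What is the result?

4^1 ≡ 4 (mod 259)
4^2 ≡ 4^2 = 16 ≡ 16 (mod 259)
4^4 ≡ 16^2 = 256 ≡ 256 (mod 259)
4^8 ≡ 256^2 = 65536 ≡ 9 (mod 259)
4^16 ≡ 9^2 = 81 ≡ 81 (mod 259)
4^32 ≡ 81^2 = 6561 ≡ 86 (mod 259)
4^64 ≡ 86^2 = 7396 ≡ 144 (mod 259)
4^128 ≡ 144^2 = 20736 ≡ 16 (mod 259)
4^256 ≡ 16^2 = 256 ≡ 256 (mod 259)
258 = 256 + 2 in binary powers of 2.
So 4^258 ≡ 256 · 16 ≡ 211 (mod 259).
Since 211 ≠ 1, base 4 is a Fermat witness: 259 is composite.

211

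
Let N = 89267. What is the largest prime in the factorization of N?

89267 = 17 · 5251
5251 = 59 · 89
89 is prime.
So 89267 = 17 · 59 · 89; the largest prime factor is 89.

89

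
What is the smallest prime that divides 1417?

13

1417 is odd.
Digit sum 13, not divisible by 3.
Ends in 7: not divisible by 5.
7: 1417 = 7·202 + 3
11: 1417 = 11·128 + 9
13: 1417 = 13·109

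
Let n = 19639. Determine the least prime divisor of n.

41

19639 is odd.
Digit sum 28, not divisible by 3.
Ends in 9: not divisible by 5.
7: 19639 = 7·2805 + 4
11: 19639 = 11·1785 + 4
13: 19639 = 13·1510 + 9
17: 19639 = 17·1155 + 4
19: 19639 = 19·1033 + 12
23: 19639 = 23·853 + 20
29: 19639 = 29·677 + 6
31: 19639 = 31·633 + 16
37: 19639 = 37·530 + 29
41: 19639 = 41·479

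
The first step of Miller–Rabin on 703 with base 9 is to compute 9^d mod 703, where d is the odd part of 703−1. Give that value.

703 − 1 = 702 = 2^1 · 351, so d = 351.
9^1 ≡ 9 (mod 703)
9^2 ≡ 9^2 = 81 ≡ 81 (mod 703)
9^4 ≡ 81^2 = 6561 ≡ 234 (mod 703)
9^8 ≡ 234^2 = 54756 ≡ 625 (mod 703)
9^16 ≡ 625^2 = 390625 ≡ 460 (mod 703)
9^32 ≡ 460^2 = 211600 ≡ 700 (mod 703)
9^64 ≡ 700^2 = 490000 ≡ 9 (mod 703)
9^128 ≡ 9^2 = 81 ≡ 81 (mod 703)
9^256 ≡ 81^2 = 6561 ≡ 234 (mod 703)
351 = 256 + 64 + 16 + 8 + 4 + 2 + 1 in binary powers of 2.
So 9^351 ≡ 234 · 9 · 460 · 625 · 234 · 81 · 9 ≡ 1 (mod 703).
Since 9^d ≡ 1 (mod 703), base 9 does not prove 703 composite.

1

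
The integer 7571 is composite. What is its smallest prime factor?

7571 is odd.
Digit sum 20, not divisible by 3.
Ends in 1: not divisible by 5.
7: 7571 = 7·1081 + 4
11: 7571 = 11·688 + 3
13: 7571 = 13·582 + 5
17: 7571 = 17·445 + 6
19: 7571 = 19·398 + 9
23: 7571 = 23·329 + 4
29: 7571 = 29·261 + 2
31: 7571 = 31·244 + 7
37: 7571 = 37·204 + 23
41: 7571 = 41·184 + 27
43: 7571 = 43·176 + 3
47: 7571 = 47·161 + 4
53: 7571 = 53·142 + 45
59: 7571 = 59·128 + 19
61: 7571 = 61·124 + 7
67: 7571 = 67·113

67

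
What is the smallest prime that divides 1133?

1133 is odd.
Digit sum 8, not divisible by 3.
Ends in 3: not divisible by 5.
7: 1133 = 7·161 + 6
11: 1133 = 11·103

11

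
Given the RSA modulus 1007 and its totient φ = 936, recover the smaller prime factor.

φ(n) = (p−1)(q−1) = n − (p+q) + 1, so p + q = 1007 − 936 + 1 = 72.
p and q are the roots of t² − 72t + 1007 = 0.
Discriminant: 72² − 4·1007 = 5184 − 4028 = 1156; √1156 = 34.
q = (72 − 34)/2 = 19, p = (72 + 34)/2 = 53.
Check: 19 · 53 = 1007.

19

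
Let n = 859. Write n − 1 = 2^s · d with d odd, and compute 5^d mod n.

1

859 − 1 = 858 = 2^1 · 429, so d = 429.
5^1 ≡ 5 (mod 859)
5^2 ≡ 5^2 = 25 ≡ 25 (mod 859)
5^4 ≡ 25^2 = 625 ≡ 625 (mod 859)
5^8 ≡ 625^2 = 390625 ≡ 639 (mod 859)
5^16 ≡ 639^2 = 408321 ≡ 296 (mod 859)
5^32 ≡ 296^2 = 87616 ≡ 857 (mod 859)
5^64 ≡ 857^2 = 734449 ≡ 4 (mod 859)
5^128 ≡ 4^2 = 16 ≡ 16 (mod 859)
5^256 ≡ 16^2 = 256 ≡ 256 (mod 859)
429 = 256 + 128 + 32 + 8 + 4 + 1 in binary powers of 2.
So 5^429 ≡ 256 · 16 · 857 · 639 · 625 · 5 ≡ 1 (mod 859).
Since 5^d ≡ 1 (mod 859), base 5 does not prove 859 composite.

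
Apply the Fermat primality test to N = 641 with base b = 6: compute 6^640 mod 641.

6^1 ≡ 6 (mod 641)
6^2 ≡ 6^2 = 36 ≡ 36 (mod 641)
6^4 ≡ 36^2 = 1296 ≡ 14 (mod 641)
6^8 ≡ 14^2 = 196 ≡ 196 (mod 641)
6^16 ≡ 196^2 = 38416 ≡ 597 (mod 641)
6^32 ≡ 597^2 = 356409 ≡ 13 (mod 641)
6^64 ≡ 13^2 = 169 ≡ 169 (mod 641)
6^128 ≡ 169^2 = 28561 ≡ 357 (mod 641)
6^256 ≡ 357^2 = 127449 ≡ 531 (mod 641)
6^512 ≡ 531^2 = 281961 ≡ 562 (mod 641)
640 = 512 + 128 in binary powers of 2.
So 6^640 ≡ 562 · 357 ≡ 1 (mod 641).
Since the result is 1, base 6 gives no evidence that 641 is composite.

1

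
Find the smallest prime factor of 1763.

41

1763 is odd.
Digit sum 17, not divisible by 3.
Ends in 3: not divisible by 5.
7: 1763 = 7·251 + 6
11: 1763 = 11·160 + 3
13: 1763 = 13·135 + 8
17: 1763 = 17·103 + 12
19: 1763 = 19·92 + 15
23: 1763 = 23·76 + 15
29: 1763 = 29·60 + 23
31: 1763 = 31·56 + 27
37: 1763 = 37·47 + 24
41: 1763 = 41·43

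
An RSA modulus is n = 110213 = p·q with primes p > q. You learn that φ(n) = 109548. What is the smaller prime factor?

φ(n) = (p−1)(q−1) = n − (p+q) + 1, so p + q = 110213 − 109548 + 1 = 666.
p and q are the roots of t² − 666t + 110213 = 0.
Discriminant: 666² − 4·110213 = 443556 − 440852 = 2704; √2704 = 52.
q = (666 − 52)/2 = 307, p = (666 + 52)/2 = 359.
Check: 307 · 359 = 110213.

307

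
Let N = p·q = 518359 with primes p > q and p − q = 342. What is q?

Since p = q + 342, we have 518359 = q(q + 342), so q² + 342q − 518359 = 0.
Discriminant: 342² + 4·518359 = 116964 + 2073436 = 2190400; √2190400 = 1480.
q = (−342 + 1480)/2 = 569, and p = q + 342 = 911.
Check: 569 · 911 = 518359.

569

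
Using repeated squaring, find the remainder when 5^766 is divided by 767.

5^1 ≡ 5 (mod 767)
5^2 ≡ 5^2 = 25 ≡ 25 (mod 767)
5^4 ≡ 25^2 = 625 ≡ 625 (mod 767)
5^8 ≡ 625^2 = 390625 ≡ 222 (mod 767)
5^16 ≡ 222^2 = 49284 ≡ 196 (mod 767)
5^32 ≡ 196^2 = 38416 ≡ 66 (mod 767)
5^64 ≡ 66^2 = 4356 ≡ 521 (mod 767)
5^128 ≡ 521^2 = 271441 ≡ 690 (mod 767)
5^256 ≡ 690^2 = 476100 ≡ 560 (mod 767)
5^512 ≡ 560^2 = 313600 ≡ 664 (mod 767)
766 = 512 + 128 + 64 + 32 + 16 + 8 + 4 + 2 in binary powers of 2.
So 5^766 ≡ 664 · 690 · 521 · 66 · 196 · 222 · 625 · 25 ≡ 454 (mod 767).
Since 454 ≠ 1, base 5 is a Fermat witness: 767 is composite.

454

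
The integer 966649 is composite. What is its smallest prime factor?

966649 is odd.
Digit sum 40, not divisible by 3.
Ends in 9: not divisible by 5.
7: 966649 = 7·138092 + 5
11: 966649 = 11·87877 + 2
13: 966649 = 13·74357 + 8
17: 966649 = 17·56861 + 12
19: 966649 = 19·50876 + 5
23: 966649 = 23·42028 + 5
29: 966649 = 29·33332 + 21
31: 966649 = 31·31182 + 7
37: 966649 = 37·26125 + 24
41: 966649 = 41·23576 + 33
43: 966649 = 43·22480 + 9
47: 966649 = 47·20567

47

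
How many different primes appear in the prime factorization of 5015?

5015 = 5 · 1003
1003 = 17 · 59
5015 = 5 · 17 · 59, which has 3 distinct prime factors.

3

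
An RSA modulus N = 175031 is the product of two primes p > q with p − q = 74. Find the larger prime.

457

Since p = q + 74, we have 175031 = q(q + 74), so q² + 74q − 175031 = 0.
Discriminant: 74² + 4·175031 = 5476 + 700124 = 705600; √705600 = 840.
q = (−74 + 840)/2 = 383, and p = q + 74 = 457.
Check: 383 · 457 = 175031.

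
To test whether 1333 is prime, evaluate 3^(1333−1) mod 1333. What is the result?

1000

3^1 ≡ 3 (mod 1333)
3^2 ≡ 3^2 = 9 ≡ 9 (mod 1333)
3^4 ≡ 9^2 = 81 ≡ 81 (mod 1333)
3^8 ≡ 81^2 = 6561 ≡ 1229 (mod 1333)
3^16 ≡ 1229^2 = 1510441 ≡ 152 (mod 1333)
3^32 ≡ 152^2 = 23104 ≡ 443 (mod 1333)
3^64 ≡ 443^2 = 196249 ≡ 298 (mod 1333)
3^128 ≡ 298^2 = 88804 ≡ 826 (mod 1333)
3^256 ≡ 826^2 = 682276 ≡ 1113 (mod 1333)
3^512 ≡ 1113^2 = 1238769 ≡ 412 (mod 1333)
3^1024 ≡ 412^2 = 169744 ≡ 453 (mod 1333)
1332 = 1024 + 256 + 32 + 16 + 4 in binary powers of 2.
So 3^1332 ≡ 453 · 1113 · 443 · 152 · 81 ≡ 1000 (mod 1333).
Since 1000 ≠ 1, base 3 is a Fermat witness: 1333 is composite.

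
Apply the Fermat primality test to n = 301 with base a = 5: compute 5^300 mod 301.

274

5^1 ≡ 5 (mod 301)
5^2 ≡ 5^2 = 25 ≡ 25 (mod 301)
5^4 ≡ 25^2 = 625 ≡ 23 (mod 301)
5^8 ≡ 23^2 = 529 ≡ 228 (mod 301)
5^16 ≡ 228^2 = 51984 ≡ 212 (mod 301)
5^32 ≡ 212^2 = 44944 ≡ 95 (mod 301)
5^64 ≡ 95^2 = 9025 ≡ 296 (mod 301)
5^128 ≡ 296^2 = 87616 ≡ 25 (mod 301)
5^256 ≡ 25^2 = 625 ≡ 23 (mod 301)
300 = 256 + 32 + 8 + 4 in binary powers of 2.
So 5^300 ≡ 23 · 95 · 228 · 23 ≡ 274 (mod 301).
Since 274 ≠ 1, base 5 is a Fermat witness: 301 is composite.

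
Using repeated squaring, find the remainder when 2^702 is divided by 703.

628

2^1 ≡ 2 (mod 703)
2^2 ≡ 2^2 = 4 ≡ 4 (mod 703)
2^4 ≡ 4^2 = 16 ≡ 16 (mod 703)
2^8 ≡ 16^2 = 256 ≡ 256 (mod 703)
2^16 ≡ 256^2 = 65536 ≡ 157 (mod 703)
2^32 ≡ 157^2 = 24649 ≡ 44 (mod 703)
2^64 ≡ 44^2 = 1936 ≡ 530 (mod 703)
2^128 ≡ 530^2 = 280900 ≡ 403 (mod 703)
2^256 ≡ 403^2 = 162409 ≡ 16 (mod 703)
2^512 ≡ 16^2 = 256 ≡ 256 (mod 703)
702 = 512 + 128 + 32 + 16 + 8 + 4 + 2 in binary powers of 2.
So 2^702 ≡ 256 · 403 · 44 · 157 · 256 · 16 · 4 ≡ 628 (mod 703).
Since 628 ≠ 1, base 2 is a Fermat witness: 703 is composite.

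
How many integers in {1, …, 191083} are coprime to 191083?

Factor: 191083 = 19 · 89 · 113.
φ(191083) = (19−1) · (89−1) · (113−1) = 18 · 88 · 112 = 177408.

177408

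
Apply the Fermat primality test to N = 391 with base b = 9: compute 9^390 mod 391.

9^1 ≡ 9 (mod 391)
9^2 ≡ 9^2 = 81 ≡ 81 (mod 391)
9^4 ≡ 81^2 = 6561 ≡ 305 (mod 391)
9^8 ≡ 305^2 = 93025 ≡ 358 (mod 391)
9^16 ≡ 358^2 = 128164 ≡ 307 (mod 391)
9^32 ≡ 307^2 = 94249 ≡ 18 (mod 391)
9^64 ≡ 18^2 = 324 ≡ 324 (mod 391)
9^128 ≡ 324^2 = 104976 ≡ 188 (mod 391)
9^256 ≡ 188^2 = 35344 ≡ 154 (mod 391)
390 = 256 + 128 + 4 + 2 in binary powers of 2.
So 9^390 ≡ 154 · 188 · 305 · 81 ≡ 123 (mod 391).
Since 123 ≠ 1, base 9 is a Fermat witness: 391 is composite.

123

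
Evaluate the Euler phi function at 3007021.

2943408

Factor: 3007021 = 107 · 157 · 179.
φ(3007021) = (107−1) · (157−1) · (179−1) = 106 · 156 · 178 = 2943408.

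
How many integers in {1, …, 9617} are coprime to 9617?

9396

Factor: 9617 = 59 · 163.
φ(9617) = (59−1) · (163−1) = 58 · 162 = 9396.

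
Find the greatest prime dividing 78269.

78269 = 23 · 3403
3403 = 41 · 83
83 is prime.
So 78269 = 23 · 41 · 83; the largest prime factor is 83.

83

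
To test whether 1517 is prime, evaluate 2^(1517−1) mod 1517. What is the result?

756

2^1 ≡ 2 (mod 1517)
2^2 ≡ 2^2 = 4 ≡ 4 (mod 1517)
2^4 ≡ 4^2 = 16 ≡ 16 (mod 1517)
2^8 ≡ 16^2 = 256 ≡ 256 (mod 1517)
2^16 ≡ 256^2 = 65536 ≡ 305 (mod 1517)
2^32 ≡ 305^2 = 93025 ≡ 488 (mod 1517)
2^64 ≡ 488^2 = 238144 ≡ 1492 (mod 1517)
2^128 ≡ 1492^2 = 2226064 ≡ 625 (mod 1517)
2^256 ≡ 625^2 = 390625 ≡ 756 (mod 1517)
2^512 ≡ 756^2 = 571536 ≡ 1144 (mod 1517)
2^1024 ≡ 1144^2 = 1308736 ≡ 1082 (mod 1517)
1516 = 1024 + 256 + 128 + 64 + 32 + 8 + 4 in binary powers of 2.
So 2^1516 ≡ 1082 · 756 · 625 · 1492 · 488 · 256 · 16 ≡ 756 (mod 1517).
Since 756 ≠ 1, base 2 is a Fermat witness: 1517 is composite.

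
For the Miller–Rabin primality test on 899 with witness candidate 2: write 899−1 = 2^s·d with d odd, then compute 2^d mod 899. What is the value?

899 − 1 = 898 = 2^1 · 449, so d = 449.
2^1 ≡ 2 (mod 899)
2^2 ≡ 2^2 = 4 ≡ 4 (mod 899)
2^4 ≡ 4^2 = 16 ≡ 16 (mod 899)
2^8 ≡ 16^2 = 256 ≡ 256 (mod 899)
2^16 ≡ 256^2 = 65536 ≡ 808 (mod 899)
2^32 ≡ 808^2 = 652864 ≡ 190 (mod 899)
2^64 ≡ 190^2 = 36100 ≡ 140 (mod 899)
2^128 ≡ 140^2 = 19600 ≡ 721 (mod 899)
2^256 ≡ 721^2 = 519841 ≡ 219 (mod 899)
449 = 256 + 128 + 64 + 1 in binary powers of 2.
So 2^449 ≡ 219 · 721 · 140 · 2 ≡ 698 (mod 899).
Squaring chain: 698; never reaches −1, so base 2 is a Miller–Rabin witness that 899 is composite.

698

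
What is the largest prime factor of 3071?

83

3071 = 37 · 83
83 is prime.
So 3071 = 37 · 83; the largest prime factor is 83.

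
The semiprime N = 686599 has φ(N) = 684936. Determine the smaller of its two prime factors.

φ(n) = (p−1)(q−1) = n − (p+q) + 1, so p + q = 686599 − 684936 + 1 = 1664.
p and q are the roots of t² − 1664t + 686599 = 0.
Discriminant: 1664² − 4·686599 = 2768896 − 2746396 = 22500; √22500 = 150.
q = (1664 − 150)/2 = 757, p = (1664 + 150)/2 = 907.
Check: 757 · 907 = 686599.

757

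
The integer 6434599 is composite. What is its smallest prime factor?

59

6434599 is odd.
Digit sum 40, not divisible by 3.
Ends in 9: not divisible by 5.
7: 6434599 = 7·919228 + 3
11: 6434599 = 11·584963 + 6
13: 6434599 = 13·494969 + 2
17: 6434599 = 17·378505 + 14
19: 6434599 = 19·338663 + 2
23: 6434599 = 23·279765 + 4
29: 6434599 = 29·221882 + 21
31: 6434599 = 31·207567 + 22
37: 6434599 = 37·173908 + 3
41: 6434599 = 41·156941 + 18
43: 6434599 = 43·149641 + 36
47: 6434599 = 47·136906 + 17
53: 6434599 = 53·121407 + 28
59: 6434599 = 59·109061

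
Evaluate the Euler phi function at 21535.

Factor: 21535 = 5 · 59 · 73.
φ(21535) = (5−1) · (59−1) · (73−1) = 4 · 58 · 72 = 16704.

16704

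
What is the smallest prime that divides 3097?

3097 is odd.
Digit sum 19, not divisible by 3.
Ends in 7: not divisible by 5.
7: 3097 = 7·442 + 3
11: 3097 = 11·281 + 6
13: 3097 = 13·238 + 3
17: 3097 = 17·182 + 3
19: 3097 = 19·163

19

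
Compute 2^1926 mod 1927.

2^1 ≡ 2 (mod 1927)
2^2 ≡ 2^2 = 4 ≡ 4 (mod 1927)
2^4 ≡ 4^2 = 16 ≡ 16 (mod 1927)
2^8 ≡ 16^2 = 256 ≡ 256 (mod 1927)
2^16 ≡ 256^2 = 65536 ≡ 18 (mod 1927)
2^32 ≡ 18^2 = 324 ≡ 324 (mod 1927)
2^64 ≡ 324^2 = 104976 ≡ 918 (mod 1927)
2^128 ≡ 918^2 = 842724 ≡ 625 (mod 1927)
2^256 ≡ 625^2 = 390625 ≡ 1371 (mod 1927)
2^512 ≡ 1371^2 = 1879641 ≡ 816 (mod 1927)
2^1024 ≡ 816^2 = 665856 ≡ 1041 (mod 1927)
1926 = 1024 + 512 + 256 + 128 + 4 + 2 in binary powers of 2.
So 2^1926 ≡ 1041 · 816 · 1371 · 625 · 16 · 4 ≡ 1540 (mod 1927).
Since 1540 ≠ 1, base 2 is a Fermat witness: 1927 is composite.

1540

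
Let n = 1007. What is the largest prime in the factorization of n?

1007 = 19 · 53
53 is prime.
So 1007 = 19 · 53; the largest prime factor is 53.

53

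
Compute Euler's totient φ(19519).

19240

Factor: 19519 = 131 · 149.
φ(19519) = (131−1) · (149−1) = 130 · 148 = 19240.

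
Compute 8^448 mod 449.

8^1 ≡ 8 (mod 449)
8^2 ≡ 8^2 = 64 ≡ 64 (mod 449)
8^4 ≡ 64^2 = 4096 ≡ 55 (mod 449)
8^8 ≡ 55^2 = 3025 ≡ 331 (mod 449)
8^16 ≡ 331^2 = 109561 ≡ 5 (mod 449)
8^32 ≡ 5^2 = 25 ≡ 25 (mod 449)
8^64 ≡ 25^2 = 625 ≡ 176 (mod 449)
8^128 ≡ 176^2 = 30976 ≡ 444 (mod 449)
8^256 ≡ 444^2 = 197136 ≡ 25 (mod 449)
448 = 256 + 128 + 64 in binary powers of 2.
So 8^448 ≡ 25 · 444 · 176 ≡ 1 (mod 449).
Since the result is 1, base 8 gives no evidence that 449 is composite.

1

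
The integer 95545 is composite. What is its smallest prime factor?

95545 is odd.
Digit sum 28, not divisible by 3.
Ends in 5: divisible by 5.

5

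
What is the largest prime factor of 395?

79

395 = 5 · 79
79 is prime.
So 395 = 5 · 79; the largest prime factor is 79.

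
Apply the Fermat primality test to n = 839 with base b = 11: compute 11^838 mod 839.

1

11^1 ≡ 11 (mod 839)
11^2 ≡ 11^2 = 121 ≡ 121 (mod 839)
11^4 ≡ 121^2 = 14641 ≡ 378 (mod 839)
11^8 ≡ 378^2 = 142884 ≡ 254 (mod 839)
11^16 ≡ 254^2 = 64516 ≡ 752 (mod 839)
11^32 ≡ 752^2 = 565504 ≡ 18 (mod 839)
11^64 ≡ 18^2 = 324 ≡ 324 (mod 839)
11^128 ≡ 324^2 = 104976 ≡ 101 (mod 839)
11^256 ≡ 101^2 = 10201 ≡ 133 (mod 839)
11^512 ≡ 133^2 = 17689 ≡ 70 (mod 839)
838 = 512 + 256 + 64 + 4 + 2 in binary powers of 2.
So 11^838 ≡ 70 · 133 · 324 · 378 · 121 ≡ 1 (mod 839).
Since the result is 1, base 11 gives no evidence that 839 is composite.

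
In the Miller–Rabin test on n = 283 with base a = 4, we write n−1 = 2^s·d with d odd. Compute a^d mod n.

1

283 − 1 = 282 = 2^1 · 141, so d = 141.
4^1 ≡ 4 (mod 283)
4^2 ≡ 4^2 = 16 ≡ 16 (mod 283)
4^4 ≡ 16^2 = 256 ≡ 256 (mod 283)
4^8 ≡ 256^2 = 65536 ≡ 163 (mod 283)
4^16 ≡ 163^2 = 26569 ≡ 250 (mod 283)
4^32 ≡ 250^2 = 62500 ≡ 240 (mod 283)
4^64 ≡ 240^2 = 57600 ≡ 151 (mod 283)
4^128 ≡ 151^2 = 22801 ≡ 161 (mod 283)
141 = 128 + 8 + 4 + 1 in binary powers of 2.
So 4^141 ≡ 161 · 163 · 256 · 4 ≡ 1 (mod 283).
Since 4^d ≡ 1 (mod 283), base 4 does not prove 283 composite.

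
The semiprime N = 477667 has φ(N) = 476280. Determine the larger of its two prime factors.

φ(n) = (p−1)(q−1) = n − (p+q) + 1, so p + q = 477667 − 476280 + 1 = 1388.
p and q are the roots of t² − 1388t + 477667 = 0.
Discriminant: 1388² − 4·477667 = 1926544 − 1910668 = 15876; √15876 = 126.
q = (1388 − 126)/2 = 631, p = (1388 + 126)/2 = 757.
Check: 631 · 757 = 477667.

757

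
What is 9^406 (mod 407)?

9

9^1 ≡ 9 (mod 407)
9^2 ≡ 9^2 = 81 ≡ 81 (mod 407)
9^4 ≡ 81^2 = 6561 ≡ 49 (mod 407)
9^8 ≡ 49^2 = 2401 ≡ 366 (mod 407)
9^16 ≡ 366^2 = 133956 ≡ 53 (mod 407)
9^32 ≡ 53^2 = 2809 ≡ 367 (mod 407)
9^64 ≡ 367^2 = 134689 ≡ 379 (mod 407)
9^128 ≡ 379^2 = 143641 ≡ 377 (mod 407)
9^256 ≡ 377^2 = 142129 ≡ 86 (mod 407)
406 = 256 + 128 + 16 + 4 + 2 in binary powers of 2.
So 9^406 ≡ 86 · 377 · 53 · 49 · 81 ≡ 9 (mod 407).
Since 9 ≠ 1, base 9 is a Fermat witness: 407 is composite.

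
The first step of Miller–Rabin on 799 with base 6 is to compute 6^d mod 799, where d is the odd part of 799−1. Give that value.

71

799 − 1 = 798 = 2^1 · 399, so d = 399.
6^1 ≡ 6 (mod 799)
6^2 ≡ 6^2 = 36 ≡ 36 (mod 799)
6^4 ≡ 36^2 = 1296 ≡ 497 (mod 799)
6^8 ≡ 497^2 = 247009 ≡ 118 (mod 799)
6^16 ≡ 118^2 = 13924 ≡ 341 (mod 799)
6^32 ≡ 341^2 = 116281 ≡ 426 (mod 799)
6^64 ≡ 426^2 = 181476 ≡ 103 (mod 799)
6^128 ≡ 103^2 = 10609 ≡ 222 (mod 799)
6^256 ≡ 222^2 = 49284 ≡ 545 (mod 799)
399 = 256 + 128 + 8 + 4 + 2 + 1 in binary powers of 2.
So 6^399 ≡ 545 · 222 · 118 · 497 · 36 · 6 ≡ 71 (mod 799).
Squaring chain: 71; never reaches −1, so base 6 is a Miller–Rabin witness that 799 is composite.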